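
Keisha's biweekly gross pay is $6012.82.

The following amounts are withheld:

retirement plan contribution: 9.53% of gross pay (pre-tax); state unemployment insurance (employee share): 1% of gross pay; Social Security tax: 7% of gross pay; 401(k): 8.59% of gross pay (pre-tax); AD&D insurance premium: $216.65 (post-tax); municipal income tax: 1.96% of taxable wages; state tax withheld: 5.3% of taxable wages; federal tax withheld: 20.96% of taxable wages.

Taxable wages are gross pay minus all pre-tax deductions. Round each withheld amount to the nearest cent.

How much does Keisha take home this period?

$2836.27

Retirement plan contribution: $6012.82 × 0.0953 = $573.02
401(k): $6012.82 × 0.0859 = $516.50
Pre-tax total = $573.02 + $516.50 = $1089.52
Taxable wages = $6012.82 − $1089.52 = $4923.30
Municipal income tax: $4923.30 × 0.0196 = $96.50
State tax withheld: $4923.30 × 0.053 = $260.93
Federal tax withheld: $4923.30 × 0.2096 = $1031.92
State unemployment insurance (employee share): $6012.82 × 0.01 = $60.13
Social Security tax: $6012.82 × 0.07 = $420.90
AD&D insurance premium: $216.65
Total deductions = $573.02 + $516.50 + $96.50 + $260.93 + $1031.92 + $60.13 + $420.90 + $216.65 = $3176.55
Net pay = $6012.82 − $3176.55 = $2836.27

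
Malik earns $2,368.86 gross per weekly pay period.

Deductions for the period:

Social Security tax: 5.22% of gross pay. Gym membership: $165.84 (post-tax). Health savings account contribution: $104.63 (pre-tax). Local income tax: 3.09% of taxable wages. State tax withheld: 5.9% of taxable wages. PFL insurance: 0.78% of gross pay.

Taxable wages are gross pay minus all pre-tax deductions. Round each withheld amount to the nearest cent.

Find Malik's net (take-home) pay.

Health savings account contribution: $104.63
Taxable wages = $2,368.86 − $104.63 = $2,264.23
Local income tax: $2,264.23 × 0.0309 = $69.96
State tax withheld: $2,264.23 × 0.059 = $133.59
Social Security tax: $2,368.86 × 0.0522 = $123.65
PFL insurance: $2,368.86 × 0.0078 = $18.48
Gym membership: $165.84
Total deductions = $104.63 + $69.96 + $133.59 + $123.65 + $18.48 + $165.84 = $616.15
Net pay = $2,368.86 − $616.15 = $1,752.71

$1,752.71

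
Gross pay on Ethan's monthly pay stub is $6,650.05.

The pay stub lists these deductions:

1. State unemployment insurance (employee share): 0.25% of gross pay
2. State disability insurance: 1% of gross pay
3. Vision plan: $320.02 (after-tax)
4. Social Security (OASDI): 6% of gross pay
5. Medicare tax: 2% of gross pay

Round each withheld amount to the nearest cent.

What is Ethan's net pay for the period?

Social Security (OASDI): $6,650.05 × 0.06 = $399.00
Medicare tax: $6,650.05 × 0.02 = $133.00
State disability insurance: $6,650.05 × 0.01 = $66.50
State unemployment insurance (employee share): $6,650.05 × 0.0025 = $16.63
Vision plan: $320.02
Total deductions = $399.00 + $133.00 + $66.50 + $16.63 + $320.02 = $935.15
Net pay = $6,650.05 − $935.15 = $5,714.90

$5,714.90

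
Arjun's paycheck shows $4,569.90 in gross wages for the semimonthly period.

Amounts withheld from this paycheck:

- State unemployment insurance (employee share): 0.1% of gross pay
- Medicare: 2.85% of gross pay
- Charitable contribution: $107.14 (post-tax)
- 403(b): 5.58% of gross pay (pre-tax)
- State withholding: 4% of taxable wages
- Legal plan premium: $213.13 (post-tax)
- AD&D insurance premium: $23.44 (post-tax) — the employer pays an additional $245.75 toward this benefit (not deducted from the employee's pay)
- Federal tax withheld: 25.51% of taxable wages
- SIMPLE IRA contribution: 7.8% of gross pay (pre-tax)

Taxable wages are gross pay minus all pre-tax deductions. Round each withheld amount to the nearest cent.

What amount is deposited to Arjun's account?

$2,311.79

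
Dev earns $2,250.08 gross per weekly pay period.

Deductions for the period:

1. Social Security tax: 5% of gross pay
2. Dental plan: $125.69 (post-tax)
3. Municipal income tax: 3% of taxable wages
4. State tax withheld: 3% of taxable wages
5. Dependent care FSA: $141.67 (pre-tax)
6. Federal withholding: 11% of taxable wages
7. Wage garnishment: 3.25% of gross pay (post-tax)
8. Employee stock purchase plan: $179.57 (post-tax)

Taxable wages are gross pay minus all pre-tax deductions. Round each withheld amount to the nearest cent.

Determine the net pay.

Dependent care FSA: $141.67
Taxable wages = $2,250.08 − $141.67 = $2,108.41
State tax withheld: $2,108.41 × 0.03 = $63.25
Municipal income tax: $2,108.41 × 0.03 = $63.25
Federal withholding: $2,108.41 × 0.11 = $231.93
Social Security tax: $2,250.08 × 0.05 = $112.50
Wage garnishment: $2,250.08 × 0.0325 = $73.13
Dental plan: $125.69
Employee stock purchase plan: $179.57
Total deductions = $141.67 + $63.25 + $63.25 + $231.93 + $112.50 + $73.13 + $125.69 + $179.57 = $990.99
Net pay = $2,250.08 − $990.99 = $1,259.09

$1,259.09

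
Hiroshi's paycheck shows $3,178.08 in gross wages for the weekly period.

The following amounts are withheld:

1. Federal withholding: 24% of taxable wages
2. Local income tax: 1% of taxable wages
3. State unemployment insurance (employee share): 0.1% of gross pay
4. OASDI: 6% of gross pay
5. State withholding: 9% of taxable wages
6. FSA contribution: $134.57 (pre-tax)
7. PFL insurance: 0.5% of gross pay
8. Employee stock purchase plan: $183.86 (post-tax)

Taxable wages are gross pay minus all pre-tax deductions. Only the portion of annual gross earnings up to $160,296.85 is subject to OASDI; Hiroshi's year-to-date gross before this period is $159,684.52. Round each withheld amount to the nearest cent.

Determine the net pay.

$1,769.04

FSA contribution: $134.57
Taxable wages = $3,178.08 − $134.57 = $3,043.51
Federal withholding: $3,043.51 × 0.24 = $730.44
Local income tax: $3,043.51 × 0.01 = $30.44
State withholding: $3,043.51 × 0.09 = $273.92
State unemployment insurance (employee share): $3,178.08 × 0.001 = $3.18
OASDI: only $160,296.85 − $159,684.52 = $612.33 of this check is subject → $612.33 × 0.06 = $36.74
PFL insurance: $3,178.08 × 0.005 = $15.89
Employee stock purchase plan: $183.86
Total deductions = $134.57 + $730.44 + $30.44 + $273.92 + $3.18 + $36.74 + $15.89 + $183.86 = $1,409.04
Net pay = $3,178.08 − $1,409.04 = $1,769.04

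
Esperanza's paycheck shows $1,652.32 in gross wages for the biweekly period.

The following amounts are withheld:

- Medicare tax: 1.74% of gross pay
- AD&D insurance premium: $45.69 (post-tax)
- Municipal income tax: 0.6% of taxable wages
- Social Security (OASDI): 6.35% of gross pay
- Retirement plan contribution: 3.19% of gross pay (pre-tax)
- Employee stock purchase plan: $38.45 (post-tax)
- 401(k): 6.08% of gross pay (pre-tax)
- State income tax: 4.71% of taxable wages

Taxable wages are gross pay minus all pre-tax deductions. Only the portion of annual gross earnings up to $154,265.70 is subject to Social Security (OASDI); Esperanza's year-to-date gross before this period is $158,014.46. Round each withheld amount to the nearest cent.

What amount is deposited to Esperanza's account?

401(k): $1,652.32 × 0.0608 = $100.46
Retirement plan contribution: $1,652.32 × 0.0319 = $52.71
Pre-tax total = $100.46 + $52.71 = $153.17
Taxable wages = $1,652.32 − $153.17 = $1,499.15
State income tax: $1,499.15 × 0.0471 = $70.61
Municipal income tax: $1,499.15 × 0.006 = $8.99
Medicare tax: $1,652.32 × 0.0174 = $28.75
Social Security (OASDI): annual cap $154,265.70 already reached (YTD $158,014.46), so $0.00
AD&D insurance premium: $45.69
Employee stock purchase plan: $38.45
Total deductions = $100.46 + $52.71 + $70.61 + $8.99 + $28.75 + $0.00 + $45.69 + $38.45 = $345.66
Net pay = $1,652.32 − $345.66 = $1,306.66

$1,306.66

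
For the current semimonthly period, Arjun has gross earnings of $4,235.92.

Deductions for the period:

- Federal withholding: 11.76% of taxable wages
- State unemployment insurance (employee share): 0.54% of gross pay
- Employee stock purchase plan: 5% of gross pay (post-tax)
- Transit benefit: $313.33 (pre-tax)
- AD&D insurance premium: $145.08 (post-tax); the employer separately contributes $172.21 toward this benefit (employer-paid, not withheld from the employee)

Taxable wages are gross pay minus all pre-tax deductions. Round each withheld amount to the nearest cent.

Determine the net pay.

Transit benefit: $313.33
Taxable wages = $4,235.92 − $313.33 = $3,922.59
Federal withholding: $3,922.59 × 0.1176 = $461.30
State unemployment insurance (employee share): $4,235.92 × 0.0054 = $22.87
AD&D insurance premium: $145.08
Employee stock purchase plan: $4,235.92 × 0.05 = $211.80
(Employer's $172.21 toward AD&D insurance premium is not withheld from the employee.)
Total deductions = $313.33 + $461.30 + $22.87 + $145.08 + $211.80 = $1,154.38
Net pay = $4,235.92 − $1,154.38 = $3,081.54

$3,081.54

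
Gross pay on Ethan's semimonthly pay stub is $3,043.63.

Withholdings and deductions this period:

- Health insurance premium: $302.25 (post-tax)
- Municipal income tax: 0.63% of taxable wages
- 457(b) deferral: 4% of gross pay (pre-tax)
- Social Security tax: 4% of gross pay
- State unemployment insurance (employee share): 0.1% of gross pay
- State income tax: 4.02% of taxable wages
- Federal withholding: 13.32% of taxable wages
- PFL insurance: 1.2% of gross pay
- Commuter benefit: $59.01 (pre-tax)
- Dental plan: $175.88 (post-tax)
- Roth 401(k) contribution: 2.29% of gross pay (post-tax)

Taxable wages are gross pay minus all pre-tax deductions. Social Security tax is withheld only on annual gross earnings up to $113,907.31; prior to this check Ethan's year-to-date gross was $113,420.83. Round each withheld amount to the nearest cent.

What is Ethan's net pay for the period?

457(b) deferral: $3,043.63 × 0.04 = $121.75
Commuter benefit: $59.01
Pre-tax total = $121.75 + $59.01 = $180.76
Taxable wages = $3,043.63 − $180.76 = $2,862.87
Municipal income tax: $2,862.87 × 0.0063 = $18.04
Federal withholding: $2,862.87 × 0.1332 = $381.33
State income tax: $2,862.87 × 0.0402 = $115.09
PFL insurance: $3,043.63 × 0.012 = $36.52
Social Security tax: only $113,907.31 − $113,420.83 = $486.48 of this check is subject → $486.48 × 0.04 = $19.46
State unemployment insurance (employee share): $3,043.63 × 0.001 = $3.04
Health insurance premium: $302.25
Roth 401(k) contribution: $3,043.63 × 0.0229 = $69.70
Dental plan: $175.88
Total deductions = $121.75 + $59.01 + $18.04 + $381.33 + $115.09 + $36.52 + $19.46 + $3.04 + $302.25 + $69.70 + $175.88 = $1,302.07
Net pay = $3,043.63 − $1,302.07 = $1,741.56

$1,741.56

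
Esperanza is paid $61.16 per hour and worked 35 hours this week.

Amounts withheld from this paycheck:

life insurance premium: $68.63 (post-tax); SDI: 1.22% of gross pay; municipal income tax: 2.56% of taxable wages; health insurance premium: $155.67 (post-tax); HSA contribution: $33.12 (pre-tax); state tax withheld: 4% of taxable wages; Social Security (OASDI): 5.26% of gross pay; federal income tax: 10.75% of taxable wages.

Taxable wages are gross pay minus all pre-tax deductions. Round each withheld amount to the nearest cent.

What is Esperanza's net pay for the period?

Gross pay: 35 × $61.16 = $2,140.60
HSA contribution: $33.12
Taxable wages = $2,140.60 − $33.12 = $2,107.48
Municipal income tax: $2,107.48 × 0.0256 = $53.95
State tax withheld: $2,107.48 × 0.04 = $84.30
Federal income tax: $2,107.48 × 0.1075 = $226.55
Social Security (OASDI): $2,140.60 × 0.0526 = $112.60
SDI: $2,140.60 × 0.0122 = $26.12
Life insurance premium: $68.63
Health insurance premium: $155.67
Total deductions = $33.12 + $53.95 + $84.30 + $226.55 + $112.60 + $26.12 + $68.63 + $155.67 = $760.94
Net pay = $2,140.60 − $760.94 = $1,379.66

$1,379.66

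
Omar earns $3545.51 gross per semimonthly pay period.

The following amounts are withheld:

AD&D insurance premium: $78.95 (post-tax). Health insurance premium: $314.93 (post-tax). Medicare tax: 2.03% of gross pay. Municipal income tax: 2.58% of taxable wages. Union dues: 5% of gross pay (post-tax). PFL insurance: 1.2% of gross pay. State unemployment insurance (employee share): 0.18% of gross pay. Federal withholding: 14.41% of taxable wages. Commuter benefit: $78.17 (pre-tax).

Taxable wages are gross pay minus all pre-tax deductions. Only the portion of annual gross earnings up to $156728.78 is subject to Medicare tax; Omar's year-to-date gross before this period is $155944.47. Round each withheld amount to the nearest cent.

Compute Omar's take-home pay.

$2242.23

Commuter benefit: $78.17
Taxable wages = $3545.51 − $78.17 = $3467.34
Municipal income tax: $3467.34 × 0.0258 = $89.46
Federal withholding: $3467.34 × 0.1441 = $499.64
Medicare tax: only $156728.78 − $155944.47 = $784.31 of this check is subject → $784.31 × 0.0203 = $15.92
State unemployment insurance (employee share): $3545.51 × 0.0018 = $6.38
PFL insurance: $3545.51 × 0.012 = $42.55
Union dues: $3545.51 × 0.05 = $177.28
Health insurance premium: $314.93
AD&D insurance premium: $78.95
Total deductions = $78.17 + $89.46 + $499.64 + $15.92 + $6.38 + $42.55 + $177.28 + $314.93 + $78.95 = $1303.28
Net pay = $3545.51 − $1303.28 = $2242.23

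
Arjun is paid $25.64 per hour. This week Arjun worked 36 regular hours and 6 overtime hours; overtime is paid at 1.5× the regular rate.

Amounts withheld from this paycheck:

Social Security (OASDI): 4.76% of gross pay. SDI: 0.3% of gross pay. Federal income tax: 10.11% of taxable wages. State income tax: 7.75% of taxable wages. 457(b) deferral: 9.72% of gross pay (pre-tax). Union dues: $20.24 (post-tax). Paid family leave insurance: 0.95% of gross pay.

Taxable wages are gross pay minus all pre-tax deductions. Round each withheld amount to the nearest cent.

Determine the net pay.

Regular pay: 36 × $25.64 = $923.04
Overtime pay: 6 × $25.64 × 1.5 = $230.76
Gross pay = $923.04 + $230.76 = $1,153.80
457(b) deferral: $1,153.80 × 0.0972 = $112.15
Taxable wages = $1,153.80 − $112.15 = $1,041.65
Federal income tax: $1,041.65 × 0.1011 = $105.31
State income tax: $1,041.65 × 0.0775 = $80.73
Social Security (OASDI): $1,153.80 × 0.0476 = $54.92
Paid family leave insurance: $1,153.80 × 0.0095 = $10.96
SDI: $1,153.80 × 0.003 = $3.46
Union dues: $20.24
Total deductions = $112.15 + $105.31 + $80.73 + $54.92 + $10.96 + $3.46 + $20.24 = $387.77
Net pay = $1,153.80 − $387.77 = $766.03

$766.03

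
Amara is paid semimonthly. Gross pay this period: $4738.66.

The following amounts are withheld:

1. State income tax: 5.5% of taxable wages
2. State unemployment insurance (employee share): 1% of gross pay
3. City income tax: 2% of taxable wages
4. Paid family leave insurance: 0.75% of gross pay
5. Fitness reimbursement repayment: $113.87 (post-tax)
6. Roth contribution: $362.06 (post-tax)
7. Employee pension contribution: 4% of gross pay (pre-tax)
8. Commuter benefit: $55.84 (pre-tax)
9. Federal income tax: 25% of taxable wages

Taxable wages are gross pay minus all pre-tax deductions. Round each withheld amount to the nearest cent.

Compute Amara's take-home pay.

Commuter benefit: $55.84
Employee pension contribution: $4738.66 × 0.04 = $189.55
Pre-tax total = $55.84 + $189.55 = $245.39
Taxable wages = $4738.66 − $245.39 = $4493.27
State income tax: $4493.27 × 0.055 = $247.13
Federal income tax: $4493.27 × 0.25 = $1123.32
City income tax: $4493.27 × 0.02 = $89.87
State unemployment insurance (employee share): $4738.66 × 0.01 = $47.39
Paid family leave insurance: $4738.66 × 0.0075 = $35.54
Roth contribution: $362.06
Fitness reimbursement repayment: $113.87
Total deductions = $55.84 + $189.55 + $247.13 + $1123.32 + $89.87 + $47.39 + $35.54 + $362.06 + $113.87 = $2264.57
Net pay = $4738.66 − $2264.57 = $2474.09

$2474.09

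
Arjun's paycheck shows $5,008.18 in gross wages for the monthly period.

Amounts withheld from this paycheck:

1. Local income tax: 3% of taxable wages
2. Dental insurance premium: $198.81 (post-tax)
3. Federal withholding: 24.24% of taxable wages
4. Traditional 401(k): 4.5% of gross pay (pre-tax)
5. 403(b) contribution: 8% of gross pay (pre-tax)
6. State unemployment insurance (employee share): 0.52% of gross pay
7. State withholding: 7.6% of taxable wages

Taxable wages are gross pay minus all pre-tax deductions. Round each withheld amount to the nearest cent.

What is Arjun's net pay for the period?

$2,630.57

Traditional 401(k): $5,008.18 × 0.045 = $225.37
403(b) contribution: $5,008.18 × 0.08 = $400.65
Pre-tax total = $225.37 + $400.65 = $626.02
Taxable wages = $5,008.18 − $626.02 = $4,382.16
Local income tax: $4,382.16 × 0.03 = $131.46
Federal withholding: $4,382.16 × 0.2424 = $1,062.24
State withholding: $4,382.16 × 0.076 = $333.04
State unemployment insurance (employee share): $5,008.18 × 0.0052 = $26.04
Dental insurance premium: $198.81
Total deductions = $225.37 + $400.65 + $131.46 + $1,062.24 + $333.04 + $26.04 + $198.81 = $2,377.61
Net pay = $5,008.18 − $2,377.61 = $2,630.57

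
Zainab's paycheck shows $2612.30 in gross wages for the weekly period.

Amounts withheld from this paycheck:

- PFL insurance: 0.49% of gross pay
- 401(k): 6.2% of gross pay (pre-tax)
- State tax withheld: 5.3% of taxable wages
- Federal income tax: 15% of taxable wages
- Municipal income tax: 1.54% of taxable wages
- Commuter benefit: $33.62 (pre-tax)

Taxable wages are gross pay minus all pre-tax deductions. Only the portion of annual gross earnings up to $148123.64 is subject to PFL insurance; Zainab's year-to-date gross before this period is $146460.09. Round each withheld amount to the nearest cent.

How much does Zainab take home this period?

$1880.75

Commuter benefit: $33.62
401(k): $2612.30 × 0.062 = $161.96
Pre-tax total = $33.62 + $161.96 = $195.58
Taxable wages = $2612.30 − $195.58 = $2416.72
Municipal income tax: $2416.72 × 0.0154 = $37.22
State tax withheld: $2416.72 × 0.053 = $128.09
Federal income tax: $2416.72 × 0.15 = $362.51
PFL insurance: only $148123.64 − $146460.09 = $1663.55 of this check is subject → $1663.55 × 0.0049 = $8.15
Total deductions = $33.62 + $161.96 + $37.22 + $128.09 + $362.51 + $8.15 = $731.55
Net pay = $2612.30 − $731.55 = $1880.75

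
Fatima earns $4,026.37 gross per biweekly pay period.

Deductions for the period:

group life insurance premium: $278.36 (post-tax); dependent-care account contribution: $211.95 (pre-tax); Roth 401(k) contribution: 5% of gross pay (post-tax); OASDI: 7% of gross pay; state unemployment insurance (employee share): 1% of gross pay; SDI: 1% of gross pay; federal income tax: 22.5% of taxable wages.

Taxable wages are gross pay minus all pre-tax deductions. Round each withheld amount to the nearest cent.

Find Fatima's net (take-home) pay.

$2,114.13

Dependent-care account contribution: $211.95
Taxable wages = $4,026.37 − $211.95 = $3,814.42
Federal income tax: $3,814.42 × 0.225 = $858.24
OASDI: $4,026.37 × 0.07 = $281.85
State unemployment insurance (employee share): $4,026.37 × 0.01 = $40.26
SDI: $4,026.37 × 0.01 = $40.26
Group life insurance premium: $278.36
Roth 401(k) contribution: $4,026.37 × 0.05 = $201.32
Total deductions = $211.95 + $858.24 + $281.85 + $40.26 + $40.26 + $278.36 + $201.32 = $1,912.24
Net pay = $4,026.37 − $1,912.24 = $2,114.13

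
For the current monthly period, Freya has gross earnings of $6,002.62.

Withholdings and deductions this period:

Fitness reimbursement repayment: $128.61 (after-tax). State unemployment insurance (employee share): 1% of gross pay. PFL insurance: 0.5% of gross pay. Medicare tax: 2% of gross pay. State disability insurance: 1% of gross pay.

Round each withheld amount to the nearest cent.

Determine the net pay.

$5,603.89

PFL insurance: $6,002.62 × 0.005 = $30.01
State disability insurance: $6,002.62 × 0.01 = $60.03
Medicare tax: $6,002.62 × 0.02 = $120.05
State unemployment insurance (employee share): $6,002.62 × 0.01 = $60.03
Fitness reimbursement repayment: $128.61
Total deductions = $30.01 + $60.03 + $120.05 + $60.03 + $128.61 = $398.73
Net pay = $6,002.62 − $398.73 = $5,603.89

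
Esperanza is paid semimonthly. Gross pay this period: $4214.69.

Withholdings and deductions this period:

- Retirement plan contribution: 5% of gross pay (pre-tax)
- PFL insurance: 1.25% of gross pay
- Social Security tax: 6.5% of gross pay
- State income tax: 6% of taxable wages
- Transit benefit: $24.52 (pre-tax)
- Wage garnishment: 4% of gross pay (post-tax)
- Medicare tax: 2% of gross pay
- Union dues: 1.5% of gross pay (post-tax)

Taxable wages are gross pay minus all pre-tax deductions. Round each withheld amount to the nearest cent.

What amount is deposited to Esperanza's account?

Retirement plan contribution: $4214.69 × 0.05 = $210.73
Transit benefit: $24.52
Pre-tax total = $210.73 + $24.52 = $235.25
Taxable wages = $4214.69 − $235.25 = $3979.44
State income tax: $3979.44 × 0.06 = $238.77
PFL insurance: $4214.69 × 0.0125 = $52.68
Medicare tax: $4214.69 × 0.02 = $84.29
Social Security tax: $4214.69 × 0.065 = $273.95
Union dues: $4214.69 × 0.015 = $63.22
Wage garnishment: $4214.69 × 0.04 = $168.59
Total deductions = $210.73 + $24.52 + $238.77 + $52.68 + $84.29 + $273.95 + $63.22 + $168.59 = $1116.75
Net pay = $4214.69 − $1116.75 = $3097.94

$3097.94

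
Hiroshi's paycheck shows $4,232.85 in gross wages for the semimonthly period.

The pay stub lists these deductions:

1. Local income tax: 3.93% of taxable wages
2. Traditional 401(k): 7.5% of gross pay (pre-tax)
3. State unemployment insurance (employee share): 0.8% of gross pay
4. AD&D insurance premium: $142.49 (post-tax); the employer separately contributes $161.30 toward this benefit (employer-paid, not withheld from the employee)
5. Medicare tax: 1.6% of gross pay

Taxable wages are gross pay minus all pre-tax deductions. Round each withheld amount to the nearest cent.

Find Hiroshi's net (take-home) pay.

$3,517.44

Traditional 401(k): $4,232.85 × 0.075 = $317.46
Taxable wages = $4,232.85 − $317.46 = $3,915.39
Local income tax: $3,915.39 × 0.0393 = $153.87
State unemployment insurance (employee share): $4,232.85 × 0.008 = $33.86
Medicare tax: $4,232.85 × 0.016 = $67.73
AD&D insurance premium: $142.49
(Employer's $161.30 toward AD&D insurance premium is not withheld from the employee.)
Total deductions = $317.46 + $153.87 + $33.86 + $67.73 + $142.49 = $715.41
Net pay = $4,232.85 − $715.41 = $3,517.44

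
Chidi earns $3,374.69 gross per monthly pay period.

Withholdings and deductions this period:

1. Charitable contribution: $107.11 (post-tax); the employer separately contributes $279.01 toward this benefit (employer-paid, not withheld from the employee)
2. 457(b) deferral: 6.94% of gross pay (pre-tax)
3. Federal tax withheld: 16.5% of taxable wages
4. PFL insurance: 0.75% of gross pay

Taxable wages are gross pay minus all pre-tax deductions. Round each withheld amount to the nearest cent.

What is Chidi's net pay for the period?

$2,489.89

457(b) deferral: $3,374.69 × 0.0694 = $234.20
Taxable wages = $3,374.69 − $234.20 = $3,140.49
Federal tax withheld: $3,140.49 × 0.165 = $518.18
PFL insurance: $3,374.69 × 0.0075 = $25.31
Charitable contribution: $107.11
(Employer's $279.01 toward charitable contribution is not withheld from the employee.)
Total deductions = $234.20 + $518.18 + $25.31 + $107.11 = $884.80
Net pay = $3,374.69 − $884.80 = $2,489.89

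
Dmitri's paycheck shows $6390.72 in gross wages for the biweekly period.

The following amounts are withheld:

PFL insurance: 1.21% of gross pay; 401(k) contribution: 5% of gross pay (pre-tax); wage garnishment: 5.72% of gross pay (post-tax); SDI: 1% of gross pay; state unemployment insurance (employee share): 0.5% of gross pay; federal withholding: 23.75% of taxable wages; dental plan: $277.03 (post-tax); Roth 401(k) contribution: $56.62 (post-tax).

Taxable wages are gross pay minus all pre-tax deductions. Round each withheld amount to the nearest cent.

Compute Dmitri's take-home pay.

$3756.88

401(k) contribution: $6390.72 × 0.05 = $319.54
Taxable wages = $6390.72 − $319.54 = $6071.18
Federal withholding: $6071.18 × 0.2375 = $1441.91
State unemployment insurance (employee share): $6390.72 × 0.005 = $31.95
SDI: $6390.72 × 0.01 = $63.91
PFL insurance: $6390.72 × 0.0121 = $77.33
Roth 401(k) contribution: $56.62
Dental plan: $277.03
Wage garnishment: $6390.72 × 0.0572 = $365.55
Total deductions = $319.54 + $1441.91 + $31.95 + $63.91 + $77.33 + $56.62 + $277.03 + $365.55 = $2633.84
Net pay = $6390.72 − $2633.84 = $3756.88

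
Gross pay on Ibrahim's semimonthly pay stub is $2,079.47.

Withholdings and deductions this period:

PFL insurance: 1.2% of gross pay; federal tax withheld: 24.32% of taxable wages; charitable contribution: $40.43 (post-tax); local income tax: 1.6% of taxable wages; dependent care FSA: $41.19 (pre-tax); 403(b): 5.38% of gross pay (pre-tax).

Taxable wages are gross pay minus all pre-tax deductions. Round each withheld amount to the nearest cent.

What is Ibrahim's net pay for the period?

Dependent care FSA: $41.19
403(b): $2,079.47 × 0.0538 = $111.88
Pre-tax total = $41.19 + $111.88 = $153.07
Taxable wages = $2,079.47 − $153.07 = $1,926.40
Local income tax: $1,926.40 × 0.016 = $30.82
Federal tax withheld: $1,926.40 × 0.2432 = $468.50
PFL insurance: $2,079.47 × 0.012 = $24.95
Charitable contribution: $40.43
Total deductions = $41.19 + $111.88 + $30.82 + $468.50 + $24.95 + $40.43 = $717.77
Net pay = $2,079.47 − $717.77 = $1,361.70

$1,361.70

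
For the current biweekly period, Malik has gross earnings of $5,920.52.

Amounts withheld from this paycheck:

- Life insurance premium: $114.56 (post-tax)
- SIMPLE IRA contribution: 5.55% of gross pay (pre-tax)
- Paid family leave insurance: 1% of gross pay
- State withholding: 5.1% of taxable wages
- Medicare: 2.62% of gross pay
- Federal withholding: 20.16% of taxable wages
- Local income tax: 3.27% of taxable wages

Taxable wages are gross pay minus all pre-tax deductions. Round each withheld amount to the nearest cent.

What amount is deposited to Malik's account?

$3,667.66

SIMPLE IRA contribution: $5,920.52 × 0.0555 = $328.59
Taxable wages = $5,920.52 − $328.59 = $5,591.93
Federal withholding: $5,591.93 × 0.2016 = $1,127.33
State withholding: $5,591.93 × 0.051 = $285.19
Local income tax: $5,591.93 × 0.0327 = $182.86
Medicare: $5,920.52 × 0.0262 = $155.12
Paid family leave insurance: $5,920.52 × 0.01 = $59.21
Life insurance premium: $114.56
Total deductions = $328.59 + $1,127.33 + $285.19 + $182.86 + $155.12 + $59.21 + $114.56 = $2,252.86
Net pay = $5,920.52 − $2,252.86 = $3,667.66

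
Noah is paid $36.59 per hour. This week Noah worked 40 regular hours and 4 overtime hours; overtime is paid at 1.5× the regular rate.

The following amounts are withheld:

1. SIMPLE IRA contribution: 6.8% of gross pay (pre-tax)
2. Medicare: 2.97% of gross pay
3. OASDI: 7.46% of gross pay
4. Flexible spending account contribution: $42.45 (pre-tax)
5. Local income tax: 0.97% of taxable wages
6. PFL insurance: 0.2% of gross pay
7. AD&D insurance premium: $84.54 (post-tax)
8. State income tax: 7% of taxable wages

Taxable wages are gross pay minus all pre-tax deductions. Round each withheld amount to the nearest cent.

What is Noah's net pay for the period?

Regular pay: 40 × $36.59 = $1,463.60
Overtime pay: 4 × $36.59 × 1.5 = $219.54
Gross pay = $1,463.60 + $219.54 = $1,683.14
SIMPLE IRA contribution: $1,683.14 × 0.068 = $114.45
Flexible spending account contribution: $42.45
Pre-tax total = $114.45 + $42.45 = $156.90
Taxable wages = $1,683.14 − $156.90 = $1,526.24
State income tax: $1,526.24 × 0.07 = $106.84
Local income tax: $1,526.24 × 0.0097 = $14.80
OASDI: $1,683.14 × 0.0746 = $125.56
Medicare: $1,683.14 × 0.0297 = $49.99
PFL insurance: $1,683.14 × 0.002 = $3.37
AD&D insurance premium: $84.54
Total deductions = $114.45 + $42.45 + $106.84 + $14.80 + $125.56 + $49.99 + $3.37 + $84.54 = $542.00
Net pay = $1,683.14 − $542.00 = $1,141.14

$1,141.14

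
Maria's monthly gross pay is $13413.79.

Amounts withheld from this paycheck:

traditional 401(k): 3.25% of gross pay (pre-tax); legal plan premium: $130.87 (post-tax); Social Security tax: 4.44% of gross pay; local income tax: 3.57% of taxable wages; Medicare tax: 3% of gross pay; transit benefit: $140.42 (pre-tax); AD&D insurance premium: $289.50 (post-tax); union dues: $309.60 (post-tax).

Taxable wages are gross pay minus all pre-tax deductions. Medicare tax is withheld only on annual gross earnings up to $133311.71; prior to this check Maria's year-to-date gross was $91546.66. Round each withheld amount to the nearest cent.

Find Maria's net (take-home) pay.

$10651.17

Traditional 401(k): $13413.79 × 0.0325 = $435.95
Transit benefit: $140.42
Pre-tax total = $435.95 + $140.42 = $576.37
Taxable wages = $13413.79 − $576.37 = $12837.42
Local income tax: $12837.42 × 0.0357 = $458.30
Social Security tax: $13413.79 × 0.0444 = $595.57
Medicare tax: cap not yet reached, full $13413.79 is subject → $13413.79 × 0.03 = $402.41
Legal plan premium: $130.87
Union dues: $309.60
AD&D insurance premium: $289.50
Total deductions = $435.95 + $140.42 + $458.30 + $595.57 + $402.41 + $130.87 + $309.60 + $289.50 = $2762.62
Net pay = $13413.79 − $2762.62 = $10651.17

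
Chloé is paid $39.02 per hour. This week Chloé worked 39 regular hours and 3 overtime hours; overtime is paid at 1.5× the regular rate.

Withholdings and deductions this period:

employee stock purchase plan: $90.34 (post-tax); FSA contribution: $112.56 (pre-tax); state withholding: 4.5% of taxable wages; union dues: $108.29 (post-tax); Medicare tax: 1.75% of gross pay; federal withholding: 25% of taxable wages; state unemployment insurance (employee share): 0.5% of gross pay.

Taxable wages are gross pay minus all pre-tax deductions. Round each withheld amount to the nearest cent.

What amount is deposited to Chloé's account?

Regular pay: 39 × $39.02 = $1,521.78
Overtime pay: 3 × $39.02 × 1.5 = $175.59
Gross pay = $1,521.78 + $175.59 = $1,697.37
FSA contribution: $112.56
Taxable wages = $1,697.37 − $112.56 = $1,584.81
Federal withholding: $1,584.81 × 0.25 = $396.20
State withholding: $1,584.81 × 0.045 = $71.32
State unemployment insurance (employee share): $1,697.37 × 0.005 = $8.49
Medicare tax: $1,697.37 × 0.0175 = $29.70
Union dues: $108.29
Employee stock purchase plan: $90.34
Total deductions = $112.56 + $396.20 + $71.32 + $8.49 + $29.70 + $108.29 + $90.34 = $816.90
Net pay = $1,697.37 − $816.90 = $880.47

$880.47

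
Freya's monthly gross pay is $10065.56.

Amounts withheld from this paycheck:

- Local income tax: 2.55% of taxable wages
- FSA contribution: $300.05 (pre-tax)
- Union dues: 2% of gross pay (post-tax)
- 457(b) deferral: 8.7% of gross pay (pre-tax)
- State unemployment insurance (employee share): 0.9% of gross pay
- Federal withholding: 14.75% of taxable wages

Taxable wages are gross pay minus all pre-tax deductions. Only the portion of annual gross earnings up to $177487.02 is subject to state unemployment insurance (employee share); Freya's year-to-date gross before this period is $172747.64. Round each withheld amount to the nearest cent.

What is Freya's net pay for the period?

$7107.91

457(b) deferral: $10065.56 × 0.087 = $875.70
FSA contribution: $300.05
Pre-tax total = $875.70 + $300.05 = $1175.75
Taxable wages = $10065.56 − $1175.75 = $8889.81
Federal withholding: $8889.81 × 0.1475 = $1311.25
Local income tax: $8889.81 × 0.0255 = $226.69
State unemployment insurance (employee share): only $177487.02 − $172747.64 = $4739.38 of this check is subject → $4739.38 × 0.009 = $42.65
Union dues: $10065.56 × 0.02 = $201.31
Total deductions = $875.70 + $300.05 + $1311.25 + $226.69 + $42.65 + $201.31 = $2957.65
Net pay = $10065.56 − $2957.65 = $7107.91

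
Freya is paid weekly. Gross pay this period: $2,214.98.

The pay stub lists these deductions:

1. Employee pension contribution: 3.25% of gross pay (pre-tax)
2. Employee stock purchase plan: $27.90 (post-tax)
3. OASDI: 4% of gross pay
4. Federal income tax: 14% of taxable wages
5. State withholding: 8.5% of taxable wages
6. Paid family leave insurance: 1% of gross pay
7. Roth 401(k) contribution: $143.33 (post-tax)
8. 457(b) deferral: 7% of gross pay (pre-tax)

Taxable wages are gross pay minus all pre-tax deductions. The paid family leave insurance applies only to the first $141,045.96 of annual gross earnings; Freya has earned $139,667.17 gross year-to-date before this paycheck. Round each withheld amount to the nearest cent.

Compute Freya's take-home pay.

$1,267.04

457(b) deferral: $2,214.98 × 0.07 = $155.05
Employee pension contribution: $2,214.98 × 0.0325 = $71.99
Pre-tax total = $155.05 + $71.99 = $227.04
Taxable wages = $2,214.98 − $227.04 = $1,987.94
Federal income tax: $1,987.94 × 0.14 = $278.31
State withholding: $1,987.94 × 0.085 = $168.97
OASDI: $2,214.98 × 0.04 = $88.60
Paid family leave insurance: only $141,045.96 − $139,667.17 = $1,378.79 of this check is subject → $1,378.79 × 0.01 = $13.79
Roth 401(k) contribution: $143.33
Employee stock purchase plan: $27.90
Total deductions = $155.05 + $71.99 + $278.31 + $168.97 + $88.60 + $13.79 + $143.33 + $27.90 = $947.94
Net pay = $2,214.98 − $947.94 = $1,267.04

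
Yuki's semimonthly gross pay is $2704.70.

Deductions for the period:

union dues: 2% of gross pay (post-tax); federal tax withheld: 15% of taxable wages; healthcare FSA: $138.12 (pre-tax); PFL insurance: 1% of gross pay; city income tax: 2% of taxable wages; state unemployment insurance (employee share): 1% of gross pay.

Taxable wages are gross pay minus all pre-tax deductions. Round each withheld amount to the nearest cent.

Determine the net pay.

Healthcare FSA: $138.12
Taxable wages = $2704.70 − $138.12 = $2566.58
City income tax: $2566.58 × 0.02 = $51.33
Federal tax withheld: $2566.58 × 0.15 = $384.99
PFL insurance: $2704.70 × 0.01 = $27.05
State unemployment insurance (employee share): $2704.70 × 0.01 = $27.05
Union dues: $2704.70 × 0.02 = $54.09
Total deductions = $138.12 + $51.33 + $384.99 + $27.05 + $27.05 + $54.09 = $682.63
Net pay = $2704.70 − $682.63 = $2022.07

$2022.07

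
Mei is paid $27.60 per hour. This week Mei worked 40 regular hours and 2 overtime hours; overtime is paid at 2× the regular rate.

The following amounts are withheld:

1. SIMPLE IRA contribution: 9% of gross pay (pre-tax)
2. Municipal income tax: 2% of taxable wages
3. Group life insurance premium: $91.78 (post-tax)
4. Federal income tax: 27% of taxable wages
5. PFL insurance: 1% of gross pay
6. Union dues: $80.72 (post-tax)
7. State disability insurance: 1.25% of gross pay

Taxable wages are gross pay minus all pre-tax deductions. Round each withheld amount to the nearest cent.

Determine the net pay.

Regular pay: 40 × $27.60 = $1,104.00
Overtime pay: 2 × $27.60 × 2 = $110.40
Gross pay = $1,104.00 + $110.40 = $1,214.40
SIMPLE IRA contribution: $1,214.40 × 0.09 = $109.30
Taxable wages = $1,214.40 − $109.30 = $1,105.10
Municipal income tax: $1,105.10 × 0.02 = $22.10
Federal income tax: $1,105.10 × 0.27 = $298.38
State disability insurance: $1,214.40 × 0.0125 = $15.18
PFL insurance: $1,214.40 × 0.01 = $12.14
Union dues: $80.72
Group life insurance premium: $91.78
Total deductions = $109.30 + $22.10 + $298.38 + $15.18 + $12.14 + $80.72 + $91.78 = $629.60
Net pay = $1,214.40 − $629.60 = $584.80

$584.80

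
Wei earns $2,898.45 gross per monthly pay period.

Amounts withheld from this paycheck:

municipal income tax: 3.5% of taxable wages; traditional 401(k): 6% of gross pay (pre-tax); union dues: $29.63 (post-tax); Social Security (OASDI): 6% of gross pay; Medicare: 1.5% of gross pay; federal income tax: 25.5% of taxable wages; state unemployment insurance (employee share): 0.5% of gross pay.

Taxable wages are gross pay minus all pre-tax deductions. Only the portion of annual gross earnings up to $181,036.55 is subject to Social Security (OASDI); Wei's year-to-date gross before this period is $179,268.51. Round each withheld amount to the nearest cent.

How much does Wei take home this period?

Traditional 401(k): $2,898.45 × 0.06 = $173.91
Taxable wages = $2,898.45 − $173.91 = $2,724.54
Municipal income tax: $2,724.54 × 0.035 = $95.36
Federal income tax: $2,724.54 × 0.255 = $694.76
Medicare: $2,898.45 × 0.015 = $43.48
Social Security (OASDI): only $181,036.55 − $179,268.51 = $1,768.04 of this check is subject → $1,768.04 × 0.06 = $106.08
State unemployment insurance (employee share): $2,898.45 × 0.005 = $14.49
Union dues: $29.63
Total deductions = $173.91 + $95.36 + $694.76 + $43.48 + $106.08 + $14.49 + $29.63 = $1,157.71
Net pay = $2,898.45 − $1,157.71 = $1,740.74

$1,740.74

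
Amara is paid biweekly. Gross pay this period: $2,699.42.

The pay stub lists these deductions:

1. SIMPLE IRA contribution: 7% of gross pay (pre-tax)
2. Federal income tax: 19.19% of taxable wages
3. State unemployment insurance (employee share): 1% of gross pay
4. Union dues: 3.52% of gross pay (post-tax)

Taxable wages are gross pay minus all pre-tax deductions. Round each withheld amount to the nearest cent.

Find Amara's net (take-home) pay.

SIMPLE IRA contribution: $2,699.42 × 0.07 = $188.96
Taxable wages = $2,699.42 − $188.96 = $2,510.46
Federal income tax: $2,510.46 × 0.1919 = $481.76
State unemployment insurance (employee share): $2,699.42 × 0.01 = $26.99
Union dues: $2,699.42 × 0.0352 = $95.02
Total deductions = $188.96 + $481.76 + $26.99 + $95.02 = $792.73
Net pay = $2,699.42 − $792.73 = $1,906.69

$1,906.69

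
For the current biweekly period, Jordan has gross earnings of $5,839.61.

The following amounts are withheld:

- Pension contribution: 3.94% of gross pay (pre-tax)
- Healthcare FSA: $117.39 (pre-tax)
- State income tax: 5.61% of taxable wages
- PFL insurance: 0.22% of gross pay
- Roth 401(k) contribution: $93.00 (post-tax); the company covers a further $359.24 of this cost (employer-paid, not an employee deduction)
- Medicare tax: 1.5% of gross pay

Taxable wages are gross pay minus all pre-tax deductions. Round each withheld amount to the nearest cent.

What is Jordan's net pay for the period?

$4,990.59

Healthcare FSA: $117.39
Pension contribution: $5,839.61 × 0.0394 = $230.08
Pre-tax total = $117.39 + $230.08 = $347.47
Taxable wages = $5,839.61 − $347.47 = $5,492.14
State income tax: $5,492.14 × 0.0561 = $308.11
PFL insurance: $5,839.61 × 0.0022 = $12.85
Medicare tax: $5,839.61 × 0.015 = $87.59
Roth 401(k) contribution: $93.00
(Employer's $359.24 toward Roth 401(k) contribution is not withheld from the employee.)
Total deductions = $117.39 + $230.08 + $308.11 + $12.85 + $87.59 + $93.00 = $849.02
Net pay = $5,839.61 − $849.02 = $4,990.59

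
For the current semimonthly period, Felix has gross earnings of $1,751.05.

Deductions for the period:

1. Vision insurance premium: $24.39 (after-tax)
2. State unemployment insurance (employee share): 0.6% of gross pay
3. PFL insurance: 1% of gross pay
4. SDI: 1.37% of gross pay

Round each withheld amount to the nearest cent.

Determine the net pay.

$1,674.65

State unemployment insurance (employee share): $1,751.05 × 0.006 = $10.51
SDI: $1,751.05 × 0.0137 = $23.99
PFL insurance: $1,751.05 × 0.01 = $17.51
Vision insurance premium: $24.39
Total deductions = $10.51 + $23.99 + $17.51 + $24.39 = $76.40
Net pay = $1,751.05 − $76.40 = $1,674.65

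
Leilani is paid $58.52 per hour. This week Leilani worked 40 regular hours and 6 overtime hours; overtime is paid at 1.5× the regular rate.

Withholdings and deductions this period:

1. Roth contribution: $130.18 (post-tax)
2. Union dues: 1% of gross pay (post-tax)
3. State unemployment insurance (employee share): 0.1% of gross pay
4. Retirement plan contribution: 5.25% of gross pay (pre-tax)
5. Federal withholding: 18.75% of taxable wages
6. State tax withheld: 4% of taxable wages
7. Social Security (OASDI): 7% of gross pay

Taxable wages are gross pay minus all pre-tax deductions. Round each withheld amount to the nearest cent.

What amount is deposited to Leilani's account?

Regular pay: 40 × $58.52 = $2,340.80
Overtime pay: 6 × $58.52 × 1.5 = $526.68
Gross pay = $2,340.80 + $526.68 = $2,867.48
Retirement plan contribution: $2,867.48 × 0.0525 = $150.54
Taxable wages = $2,867.48 − $150.54 = $2,716.94
Federal withholding: $2,716.94 × 0.1875 = $509.43
State tax withheld: $2,716.94 × 0.04 = $108.68
Social Security (OASDI): $2,867.48 × 0.07 = $200.72
State unemployment insurance (employee share): $2,867.48 × 0.001 = $2.87
Roth contribution: $130.18
Union dues: $2,867.48 × 0.01 = $28.67
Total deductions = $150.54 + $509.43 + $108.68 + $200.72 + $2.87 + $130.18 + $28.67 = $1,131.09
Net pay = $2,867.48 − $1,131.09 = $1,736.39

$1,736.39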